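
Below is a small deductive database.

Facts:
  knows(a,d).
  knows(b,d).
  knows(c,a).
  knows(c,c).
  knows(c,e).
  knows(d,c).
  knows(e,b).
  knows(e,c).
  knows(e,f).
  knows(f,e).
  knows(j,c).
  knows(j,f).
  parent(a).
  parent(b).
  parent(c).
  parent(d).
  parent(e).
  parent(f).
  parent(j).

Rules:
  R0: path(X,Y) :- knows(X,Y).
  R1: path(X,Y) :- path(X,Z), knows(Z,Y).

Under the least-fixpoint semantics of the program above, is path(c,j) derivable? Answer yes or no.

round 1: derive path(a,d) via R0 from knows(a,d)
round 1: derive path(b,d) via R0 from knows(b,d)
round 1: derive path(c,a) via R0 from knows(c,a)
round 1: derive path(c,c) via R0 from knows(c,c)
round 1: derive path(c,e) via R0 from knows(c,e)
round 1: derive path(d,c) via R0 from knows(d,c)
round 1: derive path(e,b) via R0 from knows(e,b)
round 1: derive path(e,c) via R0 from knows(e,c)
round 1: derive path(e,f) via R0 from knows(e,f)
round 1: derive path(f,e) via R0 from knows(f,e)
round 1: derive path(j,c) via R0 from knows(j,c)
round 1: derive path(j,f) via R0 from knows(j,f)
round 2: derive path(a,c) via R1 from path(a,d), knows(d,c)
round 2: derive path(b,c) via R1 from path(b,d), knows(d,c)
round 2: derive path(c,b) via R1 from path(c,e), knows(e,b)
round 2: derive path(c,d) via R1 from path(c,a), knows(a,d)
round 2: derive path(c,f) via R1 from path(c,e), knows(e,f)
round 2: derive path(d,a) via R1 from path(d,c), knows(c,a)
round 2: derive path(d,e) via R1 from path(d,c), knows(c,e)
round 2: derive path(e,a) via R1 from path(e,c), knows(c,a)
round 2: derive path(e,d) via R1 from path(e,b), knows(b,d)
round 2: derive path(e,e) via R1 from path(e,c), knows(c,e)
round 2: derive path(f,b) via R1 from path(f,e), knows(e,b)
round 2: derive path(f,c) via R1 from path(f,e), knows(e,c)
round 2: derive path(f,f) via R1 from path(f,e), knows(e,f)
round 2: derive path(j,a) via R1 from path(j,c), knows(c,a)
round 2: derive path(j,e) via R1 from path(j,c), knows(c,e)
round 3: derive path(a,a) via R1 from path(a,c), knows(c,a)
round 3: derive path(a,e) via R1 from path(a,c), knows(c,e)
round 3: derive path(b,a) via R1 from path(b,c), knows(c,a)
round 3: derive path(b,e) via R1 from path(b,c), knows(c,e)
round 3: derive path(d,b) via R1 from path(d,e), knows(e,b)
round 3: derive path(d,d) via R1 from path(d,a), knows(a,d)
round 3: derive path(d,f) via R1 from path(d,e), knows(e,f)
round 3: derive path(f,a) via R1 from path(f,c), knows(c,a)
round 3: derive path(f,d) via R1 from path(f,b), knows(b,d)
round 3: derive path(j,b) via R1 from path(j,e), knows(e,b)
round 3: derive path(j,d) via R1 from path(j,a), knows(a,d)
round 4: derive path(a,b) via R1 from path(a,e), knows(e,b)
round 4: derive path(a,f) via R1 from path(a,e), knows(e,f)
round 4: derive path(b,b) via R1 from path(b,e), knows(e,b)
round 4: derive path(b,f) via R1 from path(b,e), knows(e,f)

no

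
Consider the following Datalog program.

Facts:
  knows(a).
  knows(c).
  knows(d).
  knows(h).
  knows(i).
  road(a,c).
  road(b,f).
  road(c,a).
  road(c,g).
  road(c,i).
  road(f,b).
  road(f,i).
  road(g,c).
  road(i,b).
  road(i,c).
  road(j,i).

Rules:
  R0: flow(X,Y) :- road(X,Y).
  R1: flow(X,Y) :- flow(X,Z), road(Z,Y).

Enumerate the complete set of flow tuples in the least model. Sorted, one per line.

flow(a,a)
flow(a,b)
flow(a,c)
flow(a,f)
flow(a,g)
flow(a,i)
flow(b,a)
flow(b,b)
flow(b,c)
flow(b,f)
flow(b,g)
flow(b,i)
flow(c,a)
flow(c,b)
flow(c,c)
flow(c,f)
flow(c,g)
flow(c,i)
flow(f,a)
flow(f,b)
flow(f,c)
flow(f,f)
flow(f,g)
flow(f,i)
flow(g,a)
flow(g,b)
flow(g,c)
flow(g,f)
flow(g,g)
flow(g,i)
flow(i,a)
flow(i,b)
flow(i,c)
flow(i,f)
flow(i,g)
flow(i,i)
flow(j,a)
flow(j,b)
flow(j,c)
flow(j,f)
flow(j,g)
flow(j,i)

round 1: derive flow(a,c) via R0 from road(a,c)
round 1: derive flow(b,f) via R0 from road(b,f)
round 1: derive flow(c,a) via R0 from road(c,a)
round 1: derive flow(c,g) via R0 from road(c,g)
round 1: derive flow(c,i) via R0 from road(c,i)
round 1: derive flow(f,b) via R0 from road(f,b)
round 1: derive flow(f,i) via R0 from road(f,i)
round 1: derive flow(g,c) via R0 from road(g,c)
round 1: derive flow(i,b) via R0 from road(i,b)
round 1: derive flow(i,c) via R0 from road(i,c)
round 1: derive flow(j,i) via R0 from road(j,i)
round 2: derive flow(a,a) via R1 from flow(a,c), road(c,a)
round 2: derive flow(a,g) via R1 from flow(a,c), road(c,g)
round 2: derive flow(a,i) via R1 from flow(a,c), road(c,i)
round 2: derive flow(b,b) via R1 from flow(b,f), road(f,b)
round 2: derive flow(b,i) via R1 from flow(b,f), road(f,i)
round 2: derive flow(c,b) via R1 from flow(c,i), road(i,b)
round 2: derive flow(c,c) via R1 from flow(c,a), road(a,c)
round 2: derive flow(f,c) via R1 from flow(f,i), road(i,c)
round 2: derive flow(f,f) via R1 from flow(f,b), road(b,f)
round 2: derive flow(g,a) via R1 from flow(g,c), road(c,a)
round 2: derive flow(g,g) via R1 from flow(g,c), road(c,g)
round 2: derive flow(g,i) via R1 from flow(g,c), road(c,i)
round 2: derive flow(i,a) via R1 from flow(i,c), road(c,a)
round 2: derive flow(i,f) via R1 from flow(i,b), road(b,f)
round 2: derive flow(i,g) via R1 from flow(i,c), road(c,g)
round 2: derive flow(i,i) via R1 from flow(i,c), road(c,i)
round 2: derive flow(j,b) via R1 from flow(j,i), road(i,b)
round 2: derive flow(j,c) via R1 from flow(j,i), road(i,c)
round 3: derive flow(a,b) via R1 from flow(a,i), road(i,b)
round 3: derive flow(b,c) via R1 from flow(b,i), road(i,c)
round 3: derive flow(c,f) via R1 from flow(c,b), road(b,f)
round 3: derive flow(f,a) via R1 from flow(f,c), road(c,a)
round 3: derive flow(f,g) via R1 from flow(f,c), road(c,g)
round 3: derive flow(g,b) via R1 from flow(g,i), road(i,b)
round 3: derive flow(j,a) via R1 from flow(j,c), road(c,a)
round 3: derive flow(j,f) via R1 from flow(j,b), road(b,f)
round 3: derive flow(j,g) via R1 from flow(j,c), road(c,g)
round 4: derive flow(a,f) via R1 from flow(a,b), road(b,f)
round 4: derive flow(b,a) via R1 from flow(b,c), road(c,a)
round 4: derive flow(b,g) via R1 from flow(b,c), road(c,g)
round 4: derive flow(g,f) via R1 from flow(g,b), road(b,f)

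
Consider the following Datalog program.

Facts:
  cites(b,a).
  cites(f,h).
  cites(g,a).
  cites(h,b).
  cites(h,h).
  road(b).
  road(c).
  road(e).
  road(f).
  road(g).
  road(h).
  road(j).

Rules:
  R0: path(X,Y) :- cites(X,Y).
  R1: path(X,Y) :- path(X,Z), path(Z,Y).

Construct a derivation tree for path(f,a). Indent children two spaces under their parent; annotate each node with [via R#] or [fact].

path(f,a)  [via R1]
  path(f,b)  [via R1]
    path(f,h)  [via R0]
      cites(f,h)  [fact]
    path(h,b)  [via R0]
      cites(h,b)  [fact]
  path(b,a)  [via R0]
    cites(b,a)  [fact]

round 1: derive path(b,a) via R0 from cites(b,a)
round 1: derive path(f,h) via R0 from cites(f,h)
round 1: derive path(g,a) via R0 from cites(g,a)
round 1: derive path(h,b) via R0 from cites(h,b)
round 1: derive path(h,h) via R0 from cites(h,h)
round 2: derive path(f,b) via R1 from path(f,h), path(h,b)
round 2: derive path(h,a) via R1 from path(h,b), path(b,a)
round 3: derive path(f,a) via R1 from path(f,b), path(b,a)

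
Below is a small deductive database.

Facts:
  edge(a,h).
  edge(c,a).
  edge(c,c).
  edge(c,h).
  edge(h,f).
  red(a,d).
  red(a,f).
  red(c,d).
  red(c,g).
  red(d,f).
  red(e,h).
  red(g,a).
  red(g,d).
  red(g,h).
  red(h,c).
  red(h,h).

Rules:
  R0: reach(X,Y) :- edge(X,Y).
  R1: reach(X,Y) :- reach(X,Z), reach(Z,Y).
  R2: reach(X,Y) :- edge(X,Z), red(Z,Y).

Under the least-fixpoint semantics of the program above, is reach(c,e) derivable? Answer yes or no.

no

round 1: derive reach(a,h) via R0 from edge(a,h)
round 1: derive reach(c,a) via R0 from edge(c,a)
round 1: derive reach(c,c) via R0 from edge(c,c)
round 1: derive reach(c,h) via R0 from edge(c,h)
round 1: derive reach(h,f) via R0 from edge(h,f)
round 1: derive reach(a,c) via R2 from edge(a,h), red(h,c)
round 1: derive reach(c,d) via R2 from edge(c,a), red(a,d)
round 1: derive reach(c,f) via R2 from edge(c,a), red(a,f)
round 1: derive reach(c,g) via R2 from edge(c,c), red(c,g)
round 2: derive reach(a,a) via R1 from reach(a,c), reach(c,a)
round 2: derive reach(a,d) via R1 from reach(a,c), reach(c,d)
round 2: derive reach(a,f) via R1 from reach(a,c), reach(c,f)
round 2: derive reach(a,g) via R1 from reach(a,c), reach(c,g)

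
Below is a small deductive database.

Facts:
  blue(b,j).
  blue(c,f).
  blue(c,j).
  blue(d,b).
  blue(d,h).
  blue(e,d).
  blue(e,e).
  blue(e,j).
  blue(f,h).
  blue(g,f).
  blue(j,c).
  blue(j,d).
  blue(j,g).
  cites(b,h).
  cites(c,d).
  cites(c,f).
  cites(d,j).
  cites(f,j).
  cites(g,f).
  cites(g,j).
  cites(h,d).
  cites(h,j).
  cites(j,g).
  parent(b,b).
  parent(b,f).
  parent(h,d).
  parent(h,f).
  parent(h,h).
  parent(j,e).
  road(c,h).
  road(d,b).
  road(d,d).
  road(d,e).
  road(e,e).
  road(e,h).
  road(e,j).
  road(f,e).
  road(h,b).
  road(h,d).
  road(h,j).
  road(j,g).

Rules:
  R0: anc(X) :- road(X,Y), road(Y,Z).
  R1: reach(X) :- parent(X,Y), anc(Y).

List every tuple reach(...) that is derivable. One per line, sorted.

reach(b)
reach(h)
reach(j)

round 1: derive anc(c) via R0 from road(c,h), road(h,b)
round 1: derive anc(d) via R0 from road(d,d), road(d,b)
round 1: derive anc(e) via R0 from road(e,e), road(e,e)
round 1: derive anc(f) via R0 from road(f,e), road(e,e)
round 1: derive anc(h) via R0 from road(h,d), road(d,b)
round 2: derive reach(b) via R1 from parent(b,f), anc(f)
round 2: derive reach(h) via R1 from parent(h,d), anc(d)
round 2: derive reach(j) via R1 from parent(j,e), anc(e)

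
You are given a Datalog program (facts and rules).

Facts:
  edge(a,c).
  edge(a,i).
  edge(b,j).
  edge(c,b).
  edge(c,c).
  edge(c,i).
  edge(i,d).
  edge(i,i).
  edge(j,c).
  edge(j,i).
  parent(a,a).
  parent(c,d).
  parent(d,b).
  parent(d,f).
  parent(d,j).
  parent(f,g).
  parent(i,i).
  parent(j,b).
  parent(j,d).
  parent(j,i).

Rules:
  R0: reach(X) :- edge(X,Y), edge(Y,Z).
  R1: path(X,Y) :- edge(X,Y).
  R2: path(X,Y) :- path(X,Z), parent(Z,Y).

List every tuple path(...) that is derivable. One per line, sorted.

path(a,b)
path(a,c)
path(a,d)
path(a,f)
path(a,g)
path(a,i)
path(a,j)
path(b,b)
path(b,d)
path(b,f)
path(b,g)
path(b,i)
path(b,j)
path(c,b)
path(c,c)
path(c,d)
path(c,f)
path(c,g)
path(c,i)
path(c,j)
path(i,b)
path(i,d)
path(i,f)
path(i,g)
path(i,i)
path(i,j)
path(j,b)
path(j,c)
path(j,d)
path(j,f)
path(j,g)
path(j,i)
path(j,j)

round 1: derive path(a,c) via R1 from edge(a,c)
round 1: derive path(a,i) via R1 from edge(a,i)
round 1: derive path(b,j) via R1 from edge(b,j)
round 1: derive path(c,b) via R1 from edge(c,b)
round 1: derive path(c,c) via R1 from edge(c,c)
round 1: derive path(c,i) via R1 from edge(c,i)
round 1: derive path(i,d) via R1 from edge(i,d)
round 1: derive path(i,i) via R1 from edge(i,i)
round 1: derive path(j,c) via R1 from edge(j,c)
round 1: derive path(j,i) via R1 from edge(j,i)
round 2: derive path(a,d) via R2 from path(a,c), parent(c,d)
round 2: derive path(b,b) via R2 from path(b,j), parent(j,b)
round 2: derive path(b,d) via R2 from path(b,j), parent(j,d)
round 2: derive path(b,i) via R2 from path(b,j), parent(j,i)
round 2: derive path(c,d) via R2 from path(c,c), parent(c,d)
round 2: derive path(i,b) via R2 from path(i,d), parent(d,b)
round 2: derive path(i,f) via R2 from path(i,d), parent(d,f)
round 2: derive path(i,j) via R2 from path(i,d), parent(d,j)
round 2: derive path(j,d) via R2 from path(j,c), parent(c,d)
round 3: derive path(a,b) via R2 from path(a,d), parent(d,b)
round 3: derive path(a,f) via R2 from path(a,d), parent(d,f)
round 3: derive path(a,j) via R2 from path(a,d), parent(d,j)
round 3: derive path(b,f) via R2 from path(b,d), parent(d,f)
round 3: derive path(c,f) via R2 from path(c,d), parent(d,f)
round 3: derive path(c,j) via R2 from path(c,d), parent(d,j)
round 3: derive path(i,g) via R2 from path(i,f), parent(f,g)
round 3: derive path(j,b) via R2 from path(j,d), parent(d,b)
round 3: derive path(j,f) via R2 from path(j,d), parent(d,f)
round 3: derive path(j,j) via R2 from path(j,d), parent(d,j)
round 4: derive path(a,g) via R2 from path(a,f), parent(f,g)
round 4: derive path(b,g) via R2 from path(b,f), parent(f,g)
round 4: derive path(c,g) via R2 from path(c,f), parent(f,g)
round 4: derive path(j,g) via R2 from path(j,f), parent(f,g)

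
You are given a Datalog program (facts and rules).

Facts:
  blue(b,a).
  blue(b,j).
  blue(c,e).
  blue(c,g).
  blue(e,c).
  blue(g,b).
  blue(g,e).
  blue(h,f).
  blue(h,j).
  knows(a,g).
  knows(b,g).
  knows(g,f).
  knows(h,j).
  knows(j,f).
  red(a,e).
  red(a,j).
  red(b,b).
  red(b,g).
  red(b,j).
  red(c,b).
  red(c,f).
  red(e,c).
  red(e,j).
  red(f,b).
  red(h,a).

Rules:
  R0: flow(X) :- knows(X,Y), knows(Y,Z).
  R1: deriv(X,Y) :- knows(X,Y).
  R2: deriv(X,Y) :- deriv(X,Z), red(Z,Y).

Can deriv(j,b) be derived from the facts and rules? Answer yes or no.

yes

round 1: derive deriv(a,g) via R1 from knows(a,g)
round 1: derive deriv(b,g) via R1 from knows(b,g)
round 1: derive deriv(g,f) via R1 from knows(g,f)
round 1: derive deriv(h,j) via R1 from knows(h,j)
round 1: derive deriv(j,f) via R1 from knows(j,f)
round 2: derive deriv(g,b) via R2 from deriv(g,f), red(f,b)
round 2: derive deriv(j,b) via R2 from deriv(j,f), red(f,b)
round 3: derive deriv(g,g) via R2 from deriv(g,b), red(b,g)
round 3: derive deriv(g,j) via R2 from deriv(g,b), red(b,j)
round 3: derive deriv(j,g) via R2 from deriv(j,b), red(b,g)
round 3: derive deriv(j,j) via R2 from deriv(j,b), red(b,j)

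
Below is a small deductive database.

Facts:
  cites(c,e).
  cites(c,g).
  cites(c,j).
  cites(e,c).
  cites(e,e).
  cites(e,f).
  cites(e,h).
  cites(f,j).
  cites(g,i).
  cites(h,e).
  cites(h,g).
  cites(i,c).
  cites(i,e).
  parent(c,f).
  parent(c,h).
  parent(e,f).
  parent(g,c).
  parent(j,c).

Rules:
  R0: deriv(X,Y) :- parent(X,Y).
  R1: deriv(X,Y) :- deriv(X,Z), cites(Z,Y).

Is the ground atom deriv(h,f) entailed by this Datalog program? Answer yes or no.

round 1: derive deriv(c,f) via R0 from parent(c,f)
round 1: derive deriv(c,h) via R0 from parent(c,h)
round 1: derive deriv(e,f) via R0 from parent(e,f)
round 1: derive deriv(g,c) via R0 from parent(g,c)
round 1: derive deriv(j,c) via R0 from parent(j,c)
round 2: derive deriv(c,e) via R1 from deriv(c,h), cites(h,e)
round 2: derive deriv(c,g) via R1 from deriv(c,h), cites(h,g)
round 2: derive deriv(c,j) via R1 from deriv(c,f), cites(f,j)
round 2: derive deriv(e,j) via R1 from deriv(e,f), cites(f,j)
round 2: derive deriv(g,e) via R1 from deriv(g,c), cites(c,e)
round 2: derive deriv(g,g) via R1 from deriv(g,c), cites(c,g)
round 2: derive deriv(g,j) via R1 from deriv(g,c), cites(c,j)
round 2: derive deriv(j,e) via R1 from deriv(j,c), cites(c,e)
round 2: derive deriv(j,g) via R1 from deriv(j,c), cites(c,g)
round 2: derive deriv(j,j) via R1 from deriv(j,c), cites(c,j)
round 3: derive deriv(c,c) via R1 from deriv(c,e), cites(e,c)
round 3: derive deriv(c,i) via R1 from deriv(c,g), cites(g,i)
round 3: derive deriv(g,f) via R1 from deriv(g,e), cites(e,f)
round 3: derive deriv(g,h) via R1 from deriv(g,e), cites(e,h)
round 3: derive deriv(g,i) via R1 from deriv(g,g), cites(g,i)
round 3: derive deriv(j,f) via R1 from deriv(j,e), cites(e,f)
round 3: derive deriv(j,h) via R1 from deriv(j,e), cites(e,h)
round 3: derive deriv(j,i) via R1 from deriv(j,g), cites(g,i)

no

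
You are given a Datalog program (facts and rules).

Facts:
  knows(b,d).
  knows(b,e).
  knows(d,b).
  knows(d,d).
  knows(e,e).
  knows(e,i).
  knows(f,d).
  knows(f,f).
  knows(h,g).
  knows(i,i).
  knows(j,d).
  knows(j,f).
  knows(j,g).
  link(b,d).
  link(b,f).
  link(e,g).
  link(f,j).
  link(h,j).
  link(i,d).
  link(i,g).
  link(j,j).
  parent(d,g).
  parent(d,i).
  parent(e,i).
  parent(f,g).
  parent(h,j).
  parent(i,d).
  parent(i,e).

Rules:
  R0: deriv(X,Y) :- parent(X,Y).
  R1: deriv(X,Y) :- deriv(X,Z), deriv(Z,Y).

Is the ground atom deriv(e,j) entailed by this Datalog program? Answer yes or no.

round 1: derive deriv(d,g) via R0 from parent(d,g)
round 1: derive deriv(d,i) via R0 from parent(d,i)
round 1: derive deriv(e,i) via R0 from parent(e,i)
round 1: derive deriv(f,g) via R0 from parent(f,g)
round 1: derive deriv(h,j) via R0 from parent(h,j)
round 1: derive deriv(i,d) via R0 from parent(i,d)
round 1: derive deriv(i,e) via R0 from parent(i,e)
round 2: derive deriv(d,d) via R1 from deriv(d,i), deriv(i,d)
round 2: derive deriv(d,e) via R1 from deriv(d,i), deriv(i,e)
round 2: derive deriv(e,d) via R1 from deriv(e,i), deriv(i,d)
round 2: derive deriv(e,e) via R1 from deriv(e,i), deriv(i,e)
round 2: derive deriv(i,g) via R1 from deriv(i,d), deriv(d,g)
round 2: derive deriv(i,i) via R1 from deriv(i,d), deriv(d,i)
round 3: derive deriv(e,g) via R1 from deriv(e,d), deriv(d,g)

no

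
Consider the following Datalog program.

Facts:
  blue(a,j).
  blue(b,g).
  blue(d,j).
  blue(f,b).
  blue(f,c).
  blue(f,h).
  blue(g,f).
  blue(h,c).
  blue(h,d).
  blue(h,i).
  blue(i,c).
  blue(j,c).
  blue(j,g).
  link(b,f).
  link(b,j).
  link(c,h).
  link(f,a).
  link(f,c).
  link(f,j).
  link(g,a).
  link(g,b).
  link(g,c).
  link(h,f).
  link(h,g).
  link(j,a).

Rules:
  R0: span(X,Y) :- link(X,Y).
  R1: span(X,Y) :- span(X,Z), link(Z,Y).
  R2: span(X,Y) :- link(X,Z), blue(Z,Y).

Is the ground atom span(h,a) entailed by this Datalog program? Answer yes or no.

yes

round 1: derive span(b,f) via R0 from link(b,f)
round 1: derive span(b,j) via R0 from link(b,j)
round 1: derive span(c,h) via R0 from link(c,h)
round 1: derive span(f,a) via R0 from link(f,a)
round 1: derive span(f,c) via R0 from link(f,c)
round 1: derive span(f,j) via R0 from link(f,j)
round 1: derive span(g,a) via R0 from link(g,a)
round 1: derive span(g,b) via R0 from link(g,b)
round 1: derive span(g,c) via R0 from link(g,c)
round 1: derive span(h,f) via R0 from link(h,f)
round 1: derive span(h,g) via R0 from link(h,g)
round 1: derive span(j,a) via R0 from link(j,a)
round 1: derive span(b,b) via R2 from link(b,f), blue(f,b)
round 1: derive span(b,c) via R2 from link(b,f), blue(f,c)
round 1: derive span(b,g) via R2 from link(b,j), blue(j,g)
round 1: derive span(b,h) via R2 from link(b,f), blue(f,h)
round 1: derive span(c,c) via R2 from link(c,h), blue(h,c)
round 1: derive span(c,d) via R2 from link(c,h), blue(h,d)
round 1: derive span(c,i) via R2 from link(c,h), blue(h,i)
round 1: derive span(f,g) via R2 from link(f,j), blue(j,g)
round 1: derive span(g,g) via R2 from link(g,b), blue(b,g)
round 1: derive span(g,j) via R2 from link(g,a), blue(a,j)
round 1: derive span(h,b) via R2 from link(h,f), blue(f,b)
round 1: derive span(h,c) via R2 from link(h,f), blue(f,c)
round 1: derive span(h,h) via R2 from link(h,f), blue(f,h)
round 1: derive span(j,j) via R2 from link(j,a), blue(a,j)
round 2: derive span(b,a) via R1 from span(b,f), link(f,a)
round 2: derive span(c,f) via R1 from span(c,h), link(h,f)
round 2: derive span(c,g) via R1 from span(c,h), link(h,g)
round 2: derive span(f,b) via R1 from span(f,g), link(g,b)
round 2: derive span(f,h) via R1 from span(f,c), link(c,h)
round 2: derive span(g,f) via R1 from span(g,b), link(b,f)
round 2: derive span(g,h) via R1 from span(g,c), link(c,h)
round 2: derive span(h,a) via R1 from span(h,f), link(f,a)
round 2: derive span(h,j) via R1 from span(h,b), link(b,j)
round 3: derive span(c,a) via R1 from span(c,f), link(f,a)
round 3: derive span(c,b) via R1 from span(c,g), link(g,b)
round 3: derive span(c,j) via R1 from span(c,f), link(f,j)
round 3: derive span(f,f) via R1 from span(f,b), link(b,f)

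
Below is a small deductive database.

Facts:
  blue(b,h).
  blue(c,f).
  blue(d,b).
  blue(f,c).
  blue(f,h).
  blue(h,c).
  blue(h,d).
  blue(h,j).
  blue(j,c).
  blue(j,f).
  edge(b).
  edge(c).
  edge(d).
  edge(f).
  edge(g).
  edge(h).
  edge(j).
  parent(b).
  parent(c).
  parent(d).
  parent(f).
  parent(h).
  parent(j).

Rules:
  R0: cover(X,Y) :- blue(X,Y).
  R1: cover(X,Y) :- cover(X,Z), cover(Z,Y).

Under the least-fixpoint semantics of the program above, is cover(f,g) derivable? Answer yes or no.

no

round 1: derive cover(b,h) via R0 from blue(b,h)
round 1: derive cover(c,f) via R0 from blue(c,f)
round 1: derive cover(d,b) via R0 from blue(d,b)
round 1: derive cover(f,c) via R0 from blue(f,c)
round 1: derive cover(f,h) via R0 from blue(f,h)
round 1: derive cover(h,c) via R0 from blue(h,c)
round 1: derive cover(h,d) via R0 from blue(h,d)
round 1: derive cover(h,j) via R0 from blue(h,j)
round 1: derive cover(j,c) via R0 from blue(j,c)
round 1: derive cover(j,f) via R0 from blue(j,f)
round 2: derive cover(b,c) via R1 from cover(b,h), cover(h,c)
round 2: derive cover(b,d) via R1 from cover(b,h), cover(h,d)
round 2: derive cover(b,j) via R1 from cover(b,h), cover(h,j)
round 2: derive cover(c,c) via R1 from cover(c,f), cover(f,c)
round 2: derive cover(c,h) via R1 from cover(c,f), cover(f,h)
round 2: derive cover(d,h) via R1 from cover(d,b), cover(b,h)
round 2: derive cover(f,d) via R1 from cover(f,h), cover(h,d)
round 2: derive cover(f,f) via R1 from cover(f,c), cover(c,f)
round 2: derive cover(f,j) via R1 from cover(f,h), cover(h,j)
round 2: derive cover(h,b) via R1 from cover(h,d), cover(d,b)
round 2: derive cover(h,f) via R1 from cover(h,c), cover(c,f)
round 2: derive cover(j,h) via R1 from cover(j,f), cover(f,h)
round 3: derive cover(b,b) via R1 from cover(b,d), cover(d,b)
round 3: derive cover(b,f) via R1 from cover(b,c), cover(c,f)
round 3: derive cover(c,b) via R1 from cover(c,h), cover(h,b)
round 3: derive cover(c,d) via R1 from cover(c,f), cover(f,d)
round 3: derive cover(c,j) via R1 from cover(c,f), cover(f,j)
round 3: derive cover(d,c) via R1 from cover(d,b), cover(b,c)
round 3: derive cover(d,d) via R1 from cover(d,b), cover(b,d)
round 3: derive cover(d,f) via R1 from cover(d,h), cover(h,f)
round 3: derive cover(d,j) via R1 from cover(d,b), cover(b,j)
round 3: derive cover(f,b) via R1 from cover(f,d), cover(d,b)
round 3: derive cover(h,h) via R1 from cover(h,b), cover(b,h)
round 3: derive cover(j,b) via R1 from cover(j,h), cover(h,b)
round 3: derive cover(j,d) via R1 from cover(j,f), cover(f,d)
round 3: derive cover(j,j) via R1 from cover(j,f), cover(f,j)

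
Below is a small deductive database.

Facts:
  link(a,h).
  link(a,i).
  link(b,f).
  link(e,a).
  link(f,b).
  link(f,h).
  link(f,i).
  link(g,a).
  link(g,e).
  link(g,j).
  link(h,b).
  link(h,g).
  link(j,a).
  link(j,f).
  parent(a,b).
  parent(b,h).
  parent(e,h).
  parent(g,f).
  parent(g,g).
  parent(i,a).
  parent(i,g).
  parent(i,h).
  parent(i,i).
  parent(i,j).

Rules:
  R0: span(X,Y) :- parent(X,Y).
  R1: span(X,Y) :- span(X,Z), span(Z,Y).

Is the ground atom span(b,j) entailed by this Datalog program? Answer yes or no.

no

round 1: derive span(a,b) via R0 from parent(a,b)
round 1: derive span(b,h) via R0 from parent(b,h)
round 1: derive span(e,h) via R0 from parent(e,h)
round 1: derive span(g,f) via R0 from parent(g,f)
round 1: derive span(g,g) via R0 from parent(g,g)
round 1: derive span(i,a) via R0 from parent(i,a)
round 1: derive span(i,g) via R0 from parent(i,g)
round 1: derive span(i,h) via R0 from parent(i,h)
round 1: derive span(i,i) via R0 from parent(i,i)
round 1: derive span(i,j) via R0 from parent(i,j)
round 2: derive span(a,h) via R1 from span(a,b), span(b,h)
round 2: derive span(i,b) via R1 from span(i,a), span(a,b)
round 2: derive span(i,f) via R1 from span(i,g), span(g,f)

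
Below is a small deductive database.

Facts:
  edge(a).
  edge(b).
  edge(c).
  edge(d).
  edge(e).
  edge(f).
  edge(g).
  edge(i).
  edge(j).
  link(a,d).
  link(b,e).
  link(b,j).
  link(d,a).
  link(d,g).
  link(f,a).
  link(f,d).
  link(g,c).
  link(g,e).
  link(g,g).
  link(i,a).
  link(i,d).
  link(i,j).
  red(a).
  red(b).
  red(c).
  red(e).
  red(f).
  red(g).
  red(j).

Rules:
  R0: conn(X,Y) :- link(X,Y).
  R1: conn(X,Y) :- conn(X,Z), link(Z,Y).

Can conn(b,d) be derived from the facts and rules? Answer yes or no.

no

round 1: derive conn(a,d) via R0 from link(a,d)
round 1: derive conn(b,e) via R0 from link(b,e)
round 1: derive conn(b,j) via R0 from link(b,j)
round 1: derive conn(d,a) via R0 from link(d,a)
round 1: derive conn(d,g) via R0 from link(d,g)
round 1: derive conn(f,a) via R0 from link(f,a)
round 1: derive conn(f,d) via R0 from link(f,d)
round 1: derive conn(g,c) via R0 from link(g,c)
round 1: derive conn(g,e) via R0 from link(g,e)
round 1: derive conn(g,g) via R0 from link(g,g)
round 1: derive conn(i,a) via R0 from link(i,a)
round 1: derive conn(i,d) via R0 from link(i,d)
round 1: derive conn(i,j) via R0 from link(i,j)
round 2: derive conn(a,a) via R1 from conn(a,d), link(d,a)
round 2: derive conn(a,g) via R1 from conn(a,d), link(d,g)
round 2: derive conn(d,c) via R1 from conn(d,g), link(g,c)
round 2: derive conn(d,d) via R1 from conn(d,a), link(a,d)
round 2: derive conn(d,e) via R1 from conn(d,g), link(g,e)
round 2: derive conn(f,g) via R1 from conn(f,d), link(d,g)
round 2: derive conn(i,g) via R1 from conn(i,d), link(d,g)
round 3: derive conn(a,c) via R1 from conn(a,g), link(g,c)
round 3: derive conn(a,e) via R1 from conn(a,g), link(g,e)
round 3: derive conn(f,c) via R1 from conn(f,g), link(g,c)
round 3: derive conn(f,e) via R1 from conn(f,g), link(g,e)
round 3: derive conn(i,c) via R1 from conn(i,g), link(g,c)
round 3: derive conn(i,e) via R1 from conn(i,g), link(g,e)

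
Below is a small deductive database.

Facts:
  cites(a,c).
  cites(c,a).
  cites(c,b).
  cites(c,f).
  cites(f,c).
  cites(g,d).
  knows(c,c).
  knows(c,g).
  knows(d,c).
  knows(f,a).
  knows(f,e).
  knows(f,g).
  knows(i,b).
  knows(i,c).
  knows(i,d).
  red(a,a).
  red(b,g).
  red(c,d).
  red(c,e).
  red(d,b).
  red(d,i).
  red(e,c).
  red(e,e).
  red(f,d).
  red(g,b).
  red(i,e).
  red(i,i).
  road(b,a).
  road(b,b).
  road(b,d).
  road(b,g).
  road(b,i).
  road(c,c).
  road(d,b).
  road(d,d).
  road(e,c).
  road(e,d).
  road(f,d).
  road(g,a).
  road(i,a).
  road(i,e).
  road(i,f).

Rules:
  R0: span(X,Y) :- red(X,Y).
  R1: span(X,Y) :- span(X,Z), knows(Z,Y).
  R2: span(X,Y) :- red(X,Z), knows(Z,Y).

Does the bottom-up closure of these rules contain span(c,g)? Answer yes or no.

yes

round 1: derive span(a,a) via R0 from red(a,a)
round 1: derive span(b,g) via R0 from red(b,g)
round 1: derive span(c,d) via R0 from red(c,d)
round 1: derive span(c,e) via R0 from red(c,e)
round 1: derive span(d,b) via R0 from red(d,b)
round 1: derive span(d,i) via R0 from red(d,i)
round 1: derive span(e,c) via R0 from red(e,c)
round 1: derive span(e,e) via R0 from red(e,e)
round 1: derive span(f,d) via R0 from red(f,d)
round 1: derive span(g,b) via R0 from red(g,b)
round 1: derive span(i,e) via R0 from red(i,e)
round 1: derive span(i,i) via R0 from red(i,i)
round 1: derive span(c,c) via R2 from red(c,d), knows(d,c)
round 1: derive span(d,c) via R2 from red(d,i), knows(i,c)
round 1: derive span(d,d) via R2 from red(d,i), knows(i,d)
round 1: derive span(e,g) via R2 from red(e,c), knows(c,g)
round 1: derive span(f,c) via R2 from red(f,d), knows(d,c)
round 1: derive span(i,b) via R2 from red(i,i), knows(i,b)
round 1: derive span(i,c) via R2 from red(i,i), knows(i,c)
round 1: derive span(i,d) via R2 from red(i,i), knows(i,d)
round 2: derive span(c,g) via R1 from span(c,c), knows(c,g)
round 2: derive span(d,g) via R1 from span(d,c), knows(c,g)
round 2: derive span(f,g) via R1 from span(f,c), knows(c,g)
round 2: derive span(i,g) via R1 from span(i,c), knows(c,g)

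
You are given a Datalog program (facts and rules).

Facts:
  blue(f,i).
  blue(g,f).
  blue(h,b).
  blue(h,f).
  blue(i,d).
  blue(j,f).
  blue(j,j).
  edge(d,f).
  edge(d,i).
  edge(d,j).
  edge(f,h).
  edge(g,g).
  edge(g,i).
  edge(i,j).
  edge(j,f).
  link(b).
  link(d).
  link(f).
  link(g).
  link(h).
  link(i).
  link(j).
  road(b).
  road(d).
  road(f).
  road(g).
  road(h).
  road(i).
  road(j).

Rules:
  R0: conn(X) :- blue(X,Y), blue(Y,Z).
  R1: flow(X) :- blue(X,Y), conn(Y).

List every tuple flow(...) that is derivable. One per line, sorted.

flow(g)
flow(h)
flow(j)

round 1: derive conn(f) via R0 from blue(f,i), blue(i,d)
round 1: derive conn(g) via R0 from blue(g,f), blue(f,i)
round 1: derive conn(h) via R0 from blue(h,f), blue(f,i)
round 1: derive conn(j) via R0 from blue(j,f), blue(f,i)
round 2: derive flow(g) via R1 from blue(g,f), conn(f)
round 2: derive flow(h) via R1 from blue(h,f), conn(f)
round 2: derive flow(j) via R1 from blue(j,f), conn(f)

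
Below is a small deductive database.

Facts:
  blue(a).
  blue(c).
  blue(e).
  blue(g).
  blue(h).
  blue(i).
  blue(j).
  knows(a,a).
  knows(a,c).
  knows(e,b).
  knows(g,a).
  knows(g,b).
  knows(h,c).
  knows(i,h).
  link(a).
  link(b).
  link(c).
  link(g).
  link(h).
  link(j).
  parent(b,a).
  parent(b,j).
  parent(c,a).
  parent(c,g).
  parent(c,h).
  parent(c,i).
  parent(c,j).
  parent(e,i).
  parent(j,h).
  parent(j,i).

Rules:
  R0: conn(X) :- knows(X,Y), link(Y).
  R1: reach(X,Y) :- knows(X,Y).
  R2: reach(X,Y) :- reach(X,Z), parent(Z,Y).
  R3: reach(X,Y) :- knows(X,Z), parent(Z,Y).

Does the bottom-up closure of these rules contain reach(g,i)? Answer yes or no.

round 1: derive reach(a,a) via R1 from knows(a,a)
round 1: derive reach(a,c) via R1 from knows(a,c)
round 1: derive reach(e,b) via R1 from knows(e,b)
round 1: derive reach(g,a) via R1 from knows(g,a)
round 1: derive reach(g,b) via R1 from knows(g,b)
round 1: derive reach(h,c) via R1 from knows(h,c)
round 1: derive reach(i,h) via R1 from knows(i,h)
round 1: derive reach(a,g) via R3 from knows(a,c), parent(c,g)
round 1: derive reach(a,h) via R3 from knows(a,c), parent(c,h)
round 1: derive reach(a,i) via R3 from knows(a,c), parent(c,i)
round 1: derive reach(a,j) via R3 from knows(a,c), parent(c,j)
round 1: derive reach(e,a) via R3 from knows(e,b), parent(b,a)
round 1: derive reach(e,j) via R3 from knows(e,b), parent(b,j)
round 1: derive reach(g,j) via R3 from knows(g,b), parent(b,j)
round 1: derive reach(h,a) via R3 from knows(h,c), parent(c,a)
round 1: derive reach(h,g) via R3 from knows(h,c), parent(c,g)
round 1: derive reach(h,h) via R3 from knows(h,c), parent(c,h)
round 1: derive reach(h,i) via R3 from knows(h,c), parent(c,i)
round 1: derive reach(h,j) via R3 from knows(h,c), parent(c,j)
round 2: derive reach(e,h) via R2 from reach(e,j), parent(j,h)
round 2: derive reach(e,i) via R2 from reach(e,j), parent(j,i)
round 2: derive reach(g,h) via R2 from reach(g,j), parent(j,h)
round 2: derive reach(g,i) via R2 from reach(g,j), parent(j,i)

yes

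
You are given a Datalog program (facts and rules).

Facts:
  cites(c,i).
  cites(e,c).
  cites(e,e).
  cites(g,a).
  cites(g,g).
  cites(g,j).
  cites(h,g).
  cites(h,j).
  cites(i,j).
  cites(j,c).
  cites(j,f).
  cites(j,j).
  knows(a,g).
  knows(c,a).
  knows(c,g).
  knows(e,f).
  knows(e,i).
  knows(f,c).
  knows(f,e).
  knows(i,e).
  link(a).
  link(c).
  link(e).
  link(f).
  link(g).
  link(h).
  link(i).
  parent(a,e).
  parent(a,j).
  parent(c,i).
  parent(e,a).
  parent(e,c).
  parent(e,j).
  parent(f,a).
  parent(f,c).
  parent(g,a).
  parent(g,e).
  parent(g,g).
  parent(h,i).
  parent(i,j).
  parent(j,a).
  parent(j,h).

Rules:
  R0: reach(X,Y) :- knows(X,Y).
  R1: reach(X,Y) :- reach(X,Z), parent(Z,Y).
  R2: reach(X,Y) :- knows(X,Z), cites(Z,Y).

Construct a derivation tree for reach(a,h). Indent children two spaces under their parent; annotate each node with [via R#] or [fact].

reach(a,h)  [via R1]
  reach(a,j)  [via R2]
    knows(a,g)  [fact]
    cites(g,j)  [fact]
  parent(j,h)  [fact]

round 1: derive reach(a,g) via R0 from knows(a,g)
round 1: derive reach(c,a) via R0 from knows(c,a)
round 1: derive reach(c,g) via R0 from knows(c,g)
round 1: derive reach(e,f) via R0 from knows(e,f)
round 1: derive reach(e,i) via R0 from knows(e,i)
round 1: derive reach(f,c) via R0 from knows(f,c)
round 1: derive reach(f,e) via R0 from knows(f,e)
round 1: derive reach(i,e) via R0 from knows(i,e)
round 1: derive reach(a,a) via R2 from knows(a,g), cites(g,a)
round 1: derive reach(a,j) via R2 from knows(a,g), cites(g,j)
round 1: derive reach(c,j) via R2 from knows(c,g), cites(g,j)
round 1: derive reach(e,j) via R2 from knows(e,i), cites(i,j)
round 1: derive reach(f,i) via R2 from knows(f,c), cites(c,i)
round 1: derive reach(i,c) via R2 from knows(i,e), cites(e,c)
round 2: derive reach(a,e) via R1 from reach(a,a), parent(a,e)
round 2: derive reach(a,h) via R1 from reach(a,j), parent(j,h)
round 2: derive reach(c,e) via R1 from reach(c,a), parent(a,e)
round 2: derive reach(c,h) via R1 from reach(c,j), parent(j,h)
round 2: derive reach(e,a) via R1 from reach(e,f), parent(f,a)
round 2: derive reach(e,c) via R1 from reach(e,f), parent(f,c)
round 2: derive reach(e,h) via R1 from reach(e,j), parent(j,h)
round 2: derive reach(f,a) via R1 from reach(f,e), parent(e,a)
round 2: derive reach(f,j) via R1 from reach(f,e), parent(e,j)
round 2: derive reach(i,a) via R1 from reach(i,e), parent(e,a)
round 2: derive reach(i,i) via R1 from reach(i,c), parent(c,i)
round 2: derive reach(i,j) via R1 from reach(i,e), parent(e,j)
round 3: derive reach(a,c) via R1 from reach(a,e), parent(e,c)
round 3: derive reach(a,i) via R1 from reach(a,h), parent(h,i)
round 3: derive reach(c,c) via R1 from reach(c,e), parent(e,c)
round 3: derive reach(c,i) via R1 from reach(c,h), parent(h,i)
round 3: derive reach(e,e) via R1 from reach(e,a), parent(a,e)
round 3: derive reach(f,h) via R1 from reach(f,j), parent(j,h)
round 3: derive reach(i,h) via R1 from reach(i,j), parent(j,h)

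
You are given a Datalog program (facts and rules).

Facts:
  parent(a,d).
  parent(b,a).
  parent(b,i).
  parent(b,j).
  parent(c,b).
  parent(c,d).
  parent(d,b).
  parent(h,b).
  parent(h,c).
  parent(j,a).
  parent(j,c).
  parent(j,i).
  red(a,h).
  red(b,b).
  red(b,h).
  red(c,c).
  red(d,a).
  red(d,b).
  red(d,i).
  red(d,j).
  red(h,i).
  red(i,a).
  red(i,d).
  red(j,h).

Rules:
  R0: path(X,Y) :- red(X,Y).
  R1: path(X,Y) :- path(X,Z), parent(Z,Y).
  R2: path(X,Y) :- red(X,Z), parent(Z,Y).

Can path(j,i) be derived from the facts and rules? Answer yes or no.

yes

round 1: derive path(a,h) via R0 from red(a,h)
round 1: derive path(b,b) via R0 from red(b,b)
round 1: derive path(b,h) via R0 from red(b,h)
round 1: derive path(c,c) via R0 from red(c,c)
round 1: derive path(d,a) via R0 from red(d,a)
round 1: derive path(d,b) via R0 from red(d,b)
round 1: derive path(d,i) via R0 from red(d,i)
round 1: derive path(d,j) via R0 from red(d,j)
round 1: derive path(h,i) via R0 from red(h,i)
round 1: derive path(i,a) via R0 from red(i,a)
round 1: derive path(i,d) via R0 from red(i,d)
round 1: derive path(j,h) via R0 from red(j,h)
round 1: derive path(a,b) via R2 from red(a,h), parent(h,b)
round 1: derive path(a,c) via R2 from red(a,h), parent(h,c)
round 1: derive path(b,a) via R2 from red(b,b), parent(b,a)
round 1: derive path(b,c) via R2 from red(b,h), parent(h,c)
round 1: derive path(b,i) via R2 from red(b,b), parent(b,i)
round 1: derive path(b,j) via R2 from red(b,b), parent(b,j)
round 1: derive path(c,b) via R2 from red(c,c), parent(c,b)
round 1: derive path(c,d) via R2 from red(c,c), parent(c,d)
round 1: derive path(d,c) via R2 from red(d,j), parent(j,c)
round 1: derive path(d,d) via R2 from red(d,a), parent(a,d)
round 1: derive path(i,b) via R2 from red(i,d), parent(d,b)
round 1: derive path(j,b) via R2 from red(j,h), parent(h,b)
round 1: derive path(j,c) via R2 from red(j,h), parent(h,c)
round 2: derive path(a,a) via R1 from path(a,b), parent(b,a)
round 2: derive path(a,d) via R1 from path(a,c), parent(c,d)
round 2: derive path(a,i) via R1 from path(a,b), parent(b,i)
round 2: derive path(a,j) via R1 from path(a,b), parent(b,j)
round 2: derive path(b,d) via R1 from path(b,a), parent(a,d)
round 2: derive path(c,a) via R1 from path(c,b), parent(b,a)
round 2: derive path(c,i) via R1 from path(c,b), parent(b,i)
round 2: derive path(c,j) via R1 from path(c,b), parent(b,j)
round 2: derive path(i,i) via R1 from path(i,b), parent(b,i)
round 2: derive path(i,j) via R1 from path(i,b), parent(b,j)
round 2: derive path(j,a) via R1 from path(j,b), parent(b,a)
round 2: derive path(j,d) via R1 from path(j,c), parent(c,d)
round 2: derive path(j,i) via R1 from path(j,b), parent(b,i)
round 2: derive path(j,j) via R1 from path(j,b), parent(b,j)
round 3: derive path(i,c) via R1 from path(i,j), parent(j,c)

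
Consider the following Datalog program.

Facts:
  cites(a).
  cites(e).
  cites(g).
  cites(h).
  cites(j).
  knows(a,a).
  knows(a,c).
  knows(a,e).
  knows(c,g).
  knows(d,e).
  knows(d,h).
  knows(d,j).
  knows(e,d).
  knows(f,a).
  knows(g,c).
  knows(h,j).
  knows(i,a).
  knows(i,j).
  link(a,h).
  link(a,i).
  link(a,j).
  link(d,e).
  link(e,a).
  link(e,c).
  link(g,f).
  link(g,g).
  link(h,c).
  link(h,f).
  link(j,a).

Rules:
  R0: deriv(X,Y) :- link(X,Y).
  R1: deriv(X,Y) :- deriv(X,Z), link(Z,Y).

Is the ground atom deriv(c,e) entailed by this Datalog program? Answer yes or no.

no

round 1: derive deriv(a,h) via R0 from link(a,h)
round 1: derive deriv(a,i) via R0 from link(a,i)
round 1: derive deriv(a,j) via R0 from link(a,j)
round 1: derive deriv(d,e) via R0 from link(d,e)
round 1: derive deriv(e,a) via R0 from link(e,a)
round 1: derive deriv(e,c) via R0 from link(e,c)
round 1: derive deriv(g,f) via R0 from link(g,f)
round 1: derive deriv(g,g) via R0 from link(g,g)
round 1: derive deriv(h,c) via R0 from link(h,c)
round 1: derive deriv(h,f) via R0 from link(h,f)
round 1: derive deriv(j,a) via R0 from link(j,a)
round 2: derive deriv(a,a) via R1 from deriv(a,j), link(j,a)
round 2: derive deriv(a,c) via R1 from deriv(a,h), link(h,c)
round 2: derive deriv(a,f) via R1 from deriv(a,h), link(h,f)
round 2: derive deriv(d,a) via R1 from deriv(d,e), link(e,a)
round 2: derive deriv(d,c) via R1 from deriv(d,e), link(e,c)
round 2: derive deriv(e,h) via R1 from deriv(e,a), link(a,h)
round 2: derive deriv(e,i) via R1 from deriv(e,a), link(a,i)
round 2: derive deriv(e,j) via R1 from deriv(e,a), link(a,j)
round 2: derive deriv(j,h) via R1 from deriv(j,a), link(a,h)
round 2: derive deriv(j,i) via R1 from deriv(j,a), link(a,i)
round 2: derive deriv(j,j) via R1 from deriv(j,a), link(a,j)
round 3: derive deriv(d,h) via R1 from deriv(d,a), link(a,h)
round 3: derive deriv(d,i) via R1 from deriv(d,a), link(a,i)
round 3: derive deriv(d,j) via R1 from deriv(d,a), link(a,j)
round 3: derive deriv(e,f) via R1 from deriv(e,h), link(h,f)
round 3: derive deriv(j,c) via R1 from deriv(j,h), link(h,c)
round 3: derive deriv(j,f) via R1 from deriv(j,h), link(h,f)
round 4: derive deriv(d,f) via R1 from deriv(d,h), link(h,f)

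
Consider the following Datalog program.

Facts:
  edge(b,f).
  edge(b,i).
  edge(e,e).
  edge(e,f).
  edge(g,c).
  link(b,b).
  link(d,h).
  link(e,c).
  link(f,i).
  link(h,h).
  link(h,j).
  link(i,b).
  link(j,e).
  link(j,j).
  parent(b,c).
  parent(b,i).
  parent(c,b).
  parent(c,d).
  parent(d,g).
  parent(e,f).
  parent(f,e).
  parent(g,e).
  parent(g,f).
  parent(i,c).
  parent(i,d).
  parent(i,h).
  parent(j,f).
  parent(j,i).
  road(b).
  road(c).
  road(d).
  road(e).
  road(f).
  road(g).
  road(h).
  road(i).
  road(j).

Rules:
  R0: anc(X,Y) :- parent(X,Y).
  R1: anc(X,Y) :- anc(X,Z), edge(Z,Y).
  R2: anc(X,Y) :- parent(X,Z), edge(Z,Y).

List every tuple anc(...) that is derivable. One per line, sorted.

anc(b,c)
anc(b,i)
anc(c,b)
anc(c,d)
anc(c,f)
anc(c,i)
anc(d,c)
anc(d,g)
anc(e,f)
anc(f,e)
anc(f,f)
anc(g,e)
anc(g,f)
anc(i,c)
anc(i,d)
anc(i,h)
anc(j,f)
anc(j,i)

round 1: derive anc(b,c) via R0 from parent(b,c)
round 1: derive anc(b,i) via R0 from parent(b,i)
round 1: derive anc(c,b) via R0 from parent(c,b)
round 1: derive anc(c,d) via R0 from parent(c,d)
round 1: derive anc(d,g) via R0 from parent(d,g)
round 1: derive anc(e,f) via R0 from parent(e,f)
round 1: derive anc(f,e) via R0 from parent(f,e)
round 1: derive anc(g,e) via R0 from parent(g,e)
round 1: derive anc(g,f) via R0 from parent(g,f)
round 1: derive anc(i,c) via R0 from parent(i,c)
round 1: derive anc(i,d) via R0 from parent(i,d)
round 1: derive anc(i,h) via R0 from parent(i,h)
round 1: derive anc(j,f) via R0 from parent(j,f)
round 1: derive anc(j,i) via R0 from parent(j,i)
round 1: derive anc(c,f) via R2 from parent(c,b), edge(b,f)
round 1: derive anc(c,i) via R2 from parent(c,b), edge(b,i)
round 1: derive anc(d,c) via R2 from parent(d,g), edge(g,c)
round 1: derive anc(f,f) via R2 from parent(f,e), edge(e,f)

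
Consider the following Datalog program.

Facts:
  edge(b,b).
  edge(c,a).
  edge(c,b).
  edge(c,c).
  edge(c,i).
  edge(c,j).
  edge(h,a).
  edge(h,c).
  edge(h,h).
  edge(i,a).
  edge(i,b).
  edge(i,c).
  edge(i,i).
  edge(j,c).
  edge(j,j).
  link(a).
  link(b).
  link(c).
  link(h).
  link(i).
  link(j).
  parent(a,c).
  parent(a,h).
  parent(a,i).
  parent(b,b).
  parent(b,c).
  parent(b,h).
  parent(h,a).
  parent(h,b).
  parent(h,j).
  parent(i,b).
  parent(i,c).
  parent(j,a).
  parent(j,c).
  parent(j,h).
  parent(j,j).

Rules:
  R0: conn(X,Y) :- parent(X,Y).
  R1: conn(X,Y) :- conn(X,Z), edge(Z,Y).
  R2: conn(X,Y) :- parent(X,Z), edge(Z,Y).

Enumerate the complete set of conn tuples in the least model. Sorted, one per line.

conn(a,a)
conn(a,b)
conn(a,c)
conn(a,h)
conn(a,i)
conn(a,j)
conn(b,a)
conn(b,b)
conn(b,c)
conn(b,h)
conn(b,i)
conn(b,j)
conn(h,a)
conn(h,b)
conn(h,c)
conn(h,i)
conn(h,j)
conn(i,a)
conn(i,b)
conn(i,c)
conn(i,i)
conn(i,j)
conn(j,a)
conn(j,b)
conn(j,c)
conn(j,h)
conn(j,i)
conn(j,j)

round 1: derive conn(a,c) via R0 from parent(a,c)
round 1: derive conn(a,h) via R0 from parent(a,h)
round 1: derive conn(a,i) via R0 from parent(a,i)
round 1: derive conn(b,b) via R0 from parent(b,b)
round 1: derive conn(b,c) via R0 from parent(b,c)
round 1: derive conn(b,h) via R0 from parent(b,h)
round 1: derive conn(h,a) via R0 from parent(h,a)
round 1: derive conn(h,b) via R0 from parent(h,b)
round 1: derive conn(h,j) via R0 from parent(h,j)
round 1: derive conn(i,b) via R0 from parent(i,b)
round 1: derive conn(i,c) via R0 from parent(i,c)
round 1: derive conn(j,a) via R0 from parent(j,a)
round 1: derive conn(j,c) via R0 from parent(j,c)
round 1: derive conn(j,h) via R0 from parent(j,h)
round 1: derive conn(j,j) via R0 from parent(j,j)
round 1: derive conn(a,a) via R2 from parent(a,c), edge(c,a)
round 1: derive conn(a,b) via R2 from parent(a,c), edge(c,b)
round 1: derive conn(a,j) via R2 from parent(a,c), edge(c,j)
round 1: derive conn(b,a) via R2 from parent(b,c), edge(c,a)
round 1: derive conn(b,i) via R2 from parent(b,c), edge(c,i)
round 1: derive conn(b,j) via R2 from parent(b,c), edge(c,j)
round 1: derive conn(h,c) via R2 from parent(h,j), edge(j,c)
round 1: derive conn(i,a) via R2 from parent(i,c), edge(c,a)
round 1: derive conn(i,i) via R2 from parent(i,c), edge(c,i)
round 1: derive conn(i,j) via R2 from parent(i,c), edge(c,j)
round 1: derive conn(j,b) via R2 from parent(j,c), edge(c,b)
round 1: derive conn(j,i) via R2 from parent(j,c), edge(c,i)
round 2: derive conn(h,i) via R1 from conn(h,c), edge(c,i)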